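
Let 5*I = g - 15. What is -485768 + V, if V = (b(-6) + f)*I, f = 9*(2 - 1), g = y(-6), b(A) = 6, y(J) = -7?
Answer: -485834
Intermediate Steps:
g = -7
I = -22/5 (I = (-7 - 15)/5 = (1/5)*(-22) = -22/5 ≈ -4.4000)
f = 9 (f = 9*1 = 9)
V = -66 (V = (6 + 9)*(-22/5) = 15*(-22/5) = -66)
-485768 + V = -485768 - 66 = -485834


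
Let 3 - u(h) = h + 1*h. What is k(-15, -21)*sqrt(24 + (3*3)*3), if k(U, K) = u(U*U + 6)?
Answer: -459*sqrt(51) ≈ -3277.9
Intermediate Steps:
u(h) = 3 - 2*h (u(h) = 3 - (h + 1*h) = 3 - (h + h) = 3 - 2*h)
k(U, K) = -9 - 2*U**2 (k(U, K) = 3 - 2*(U*U + 6) = 3 - 2*(U**2 + 6) = 3 - 2*(6 + U**2) = 3 + (-12 - 2*U**2) = -9 - 2*U**2)
k(-15, -21)*sqrt(24 + (3*3)*3) = (-9 - 2*(-15)**2)*sqrt(24 + (3*3)*3) = (-9 - 2*225)*sqrt(24 + 9*3) = (-9 - 450)*sqrt(24 + 27) = -459*sqrt(51)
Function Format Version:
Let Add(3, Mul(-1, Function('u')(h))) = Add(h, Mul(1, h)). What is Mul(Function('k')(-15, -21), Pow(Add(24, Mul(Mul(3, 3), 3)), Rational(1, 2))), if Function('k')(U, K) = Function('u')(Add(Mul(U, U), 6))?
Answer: Mul(-459, Pow(51, Rational(1, 2))) ≈ -3277.9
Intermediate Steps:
Function('u')(h) = Add(3, Mul(-2, h)) (Function('u')(h) = Add(3, Mul(-1, Add(h, Mul(1, h)))) = Add(3, Mul(-1, Add(h, h))) = Add(3, Mul(-1, Mul(2, h))) = Add(3, Mul(-2, h)))
Function('k')(U, K) = Add(-9, Mul(-2, Pow(U, 2))) (Function('k')(U, K) = Add(3, Mul(-2, Add(Mul(U, U), 6))) = Add(3, Mul(-2, Add(Pow(U, 2), 6))) = Add(3, Mul(-2, Add(6, Pow(U, 2)))) = Add(3, Add(-12, Mul(-2, Pow(U, 2)))) = Add(-9, Mul(-2, Pow(U, 2))))
Mul(Function('k')(-15, -21), Pow(Add(24, Mul(Mul(3, 3), 3)), Rational(1, 2))) = Mul(Add(-9, Mul(-2, Pow(-15, 2))), Pow(Add(24, Mul(Mul(3, 3), 3)), Rational(1, 2))) = Mul(Add(-9, Mul(-2, 225)), Pow(Add(24, Mul(9, 3)), Rational(1, 2))) = Mul(Add(-9, -450), Pow(Add(24, 27), Rational(1, 2))) = Mul(-459, Pow(51, Rational(1, 2)))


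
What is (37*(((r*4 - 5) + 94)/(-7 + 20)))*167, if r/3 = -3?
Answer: 327487/13 ≈ 25191.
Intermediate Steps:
r = -9 (r = 3*(-3) = -9)
(37*(((r*4 - 5) + 94)/(-7 + 20)))*167 = (37*(((-9*4 - 5) + 94)/(-7 + 20)))*167 = (37*(((-36 - 5) + 94)/13))*167 = (37*((-41 + 94)*(1/13)))*167 = (37*(53*(1/13)))*167 = (37*(53/13))*167 = (1961/13)*167 = 327487/13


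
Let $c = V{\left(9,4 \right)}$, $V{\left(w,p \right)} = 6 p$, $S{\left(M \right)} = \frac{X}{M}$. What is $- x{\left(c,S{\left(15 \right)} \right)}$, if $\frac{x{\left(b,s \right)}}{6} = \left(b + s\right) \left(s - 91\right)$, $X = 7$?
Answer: $\frac{996772}{75} \approx 13290.0$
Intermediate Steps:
$S{\left(M \right)} = \frac{7}{M}$
$c = 24$ ($c = 6 \cdot 4 = 24$)
$x{\left(b,s \right)} = 6 \left(-91 + s\right) \left(b + s\right)$ ($x{\left(b,s \right)} = 6 \left(b + s\right) \left(s - 91\right) = 6 \left(b + s\right) \left(-91 + s\right) = 6 \left(-91 + s\right) \left(b + s\right)$)
$- x{\left(c,S{\left(15 \right)} \right)} = - (\left(-546\right) 24 - 546 \cdot \frac{7}{15} + 6 \left(\frac{7}{15}\right)^{2} + 6 \cdot 24 \cdot \frac{7}{15}) = - (-13104 - 546 \cdot 7 \cdot \frac{1}{15} + 6 \left(7 \cdot \frac{1}{15}\right)^{2} + 6 \cdot 24 \cdot 7 \cdot \frac{1}{15}) = - (-13104 - \frac{1274}{5} + 6 \left(\frac{7}{15}\right)^{2} + 6 \cdot 24 \cdot \frac{7}{15}) = - (-13104 - \frac{1274}{5} + 6 \cdot \frac{49}{225} + \frac{336}{5}) = - (-13104 - \frac{1274}{5} + \frac{98}{75} + \frac{336}{5}) = \left(-1\right) \left(- \frac{996772}{75}\right) = \frac{996772}{75}$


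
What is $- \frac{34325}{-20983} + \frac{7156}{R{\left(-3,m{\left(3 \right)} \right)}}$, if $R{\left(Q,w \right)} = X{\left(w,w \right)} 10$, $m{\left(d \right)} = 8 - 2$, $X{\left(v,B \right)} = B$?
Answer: $\frac{38053462}{314745} \approx 120.9$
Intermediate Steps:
$m{\left(d \right)} = 6$
$R{\left(Q,w \right)} = 10 w$ ($R{\left(Q,w \right)} = w 10 = 10 w$)
$- \frac{34325}{-20983} + \frac{7156}{R{\left(-3,m{\left(3 \right)} \right)}} = - \frac{34325}{-20983} + \frac{7156}{10 \cdot 6} = \left(-34325\right) \left(- \frac{1}{20983}\right) + \frac{7156}{60} = \frac{34325}{20983} + 7156 \cdot \frac{1}{60} = \frac{34325}{20983} + \frac{1789}{15} = \frac{38053462}{314745}$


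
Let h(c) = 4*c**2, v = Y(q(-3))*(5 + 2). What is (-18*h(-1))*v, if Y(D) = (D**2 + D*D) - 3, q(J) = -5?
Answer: -23688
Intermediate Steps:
Y(D) = -3 + 2*D**2 (Y(D) = (D**2 + D**2) - 3 = 2*D**2 - 3 = -3 + 2*D**2)
v = 329 (v = (-3 + 2*(-5)**2)*(5 + 2) = (-3 + 2*25)*7 = (-3 + 50)*7 = 47*7 = 329)
(-18*h(-1))*v = -72*(-1)**2*329 = -72*329 = -23688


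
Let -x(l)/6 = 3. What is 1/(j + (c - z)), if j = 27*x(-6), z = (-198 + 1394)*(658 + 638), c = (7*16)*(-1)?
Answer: -1/1550614 ≈ -6.4491e-7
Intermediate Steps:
c = -112 (c = 112*(-1) = -112)
x(l) = -18 (x(l) = -6*3 = -18)
z = 1550016 (z = 1196*1296 = 1550016)
j = -486 (j = 27*(-18) = -486)
1/(j + (c - z)) = 1/(-486 + (-112 - 1*1550016)) = 1/(-486 + (-112 - 1550016)) = 1/(-486 - 1550128) = 1/(-1550614) = -1/1550614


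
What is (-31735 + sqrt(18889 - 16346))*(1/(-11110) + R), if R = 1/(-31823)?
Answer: 2252031/584386 - 3903*sqrt(2543)/32141230 ≈ 3.8475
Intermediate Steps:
R = -1/31823 ≈ -3.1424e-5
(-31735 + sqrt(18889 - 16346))*(1/(-11110) + R) = (-31735 + sqrt(18889 - 16346))*(1/(-11110) - 1/31823) = (-31735 + sqrt(2543))*(-1/11110 - 1/31823) = (-31735 + sqrt(2543))*(-3903/32141230) = 2252031/584386 - 3903*sqrt(2543)/32141230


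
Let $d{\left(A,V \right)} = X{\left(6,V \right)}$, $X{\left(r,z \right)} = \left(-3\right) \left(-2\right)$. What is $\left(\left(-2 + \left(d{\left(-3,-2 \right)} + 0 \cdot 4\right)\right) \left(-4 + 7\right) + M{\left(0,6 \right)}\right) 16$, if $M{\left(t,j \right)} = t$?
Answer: $192$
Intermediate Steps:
$X{\left(r,z \right)} = 6$
$d{\left(A,V \right)} = 6$
$\left(\left(-2 + \left(d{\left(-3,-2 \right)} + 0 \cdot 4\right)\right) \left(-4 + 7\right) + M{\left(0,6 \right)}\right) 16 = \left(\left(-2 + \left(6 + 0 \cdot 4\right)\right) \left(-4 + 7\right) + 0\right) 16 = \left(\left(-2 + \left(6 + 0\right)\right) 3 + 0\right) 16 = \left(\left(-2 + 6\right) 3 + 0\right) 16 = \left(4 \cdot 3 + 0\right) 16 = \left(12 + 0\right) 16 = 12 \cdot 16 = 192$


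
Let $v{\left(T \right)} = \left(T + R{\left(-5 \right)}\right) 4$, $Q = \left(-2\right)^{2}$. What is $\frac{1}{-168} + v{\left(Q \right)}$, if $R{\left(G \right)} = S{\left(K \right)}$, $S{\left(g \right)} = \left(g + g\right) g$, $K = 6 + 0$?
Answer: $\frac{51071}{168} \approx 303.99$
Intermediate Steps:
$Q = 4$
$K = 6$
$S{\left(g \right)} = 2 g^{2}$ ($S{\left(g \right)} = 2 g g = 2 g^{2}$)
$R{\left(G \right)} = 72$ ($R{\left(G \right)} = 2 \cdot 6^{2} = 2 \cdot 36 = 72$)
$v{\left(T \right)} = 288 + 4 T$ ($v{\left(T \right)} = \left(T + 72\right) 4 = \left(72 + T\right) 4 = 288 + 4 T$)
$\frac{1}{-168} + v{\left(Q \right)} = \frac{1}{-168} + \left(288 + 4 \cdot 4\right) = - \frac{1}{168} + \left(288 + 16\right) = - \frac{1}{168} + 304 = \frac{51071}{168}$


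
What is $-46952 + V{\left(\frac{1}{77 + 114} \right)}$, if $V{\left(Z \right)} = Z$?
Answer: $- \frac{8967831}{191} \approx -46952.0$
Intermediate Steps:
$-46952 + V{\left(\frac{1}{77 + 114} \right)} = -46952 + \frac{1}{77 + 114} = -46952 + \frac{1}{191} = - \frac{8967831}{191}$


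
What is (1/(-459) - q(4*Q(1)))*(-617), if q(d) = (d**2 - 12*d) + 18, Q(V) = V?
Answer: -3964225/459 ≈ -8636.7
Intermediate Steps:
q(d) = 18 + d**2 - 12*d
(1/(-459) - q(4*Q(1)))*(-617) = (1/(-459) - (18 + (4*1)**2 - 48))*(-617) = (-1/459 - (18 + 4**2 - 12*4))*(-617) = (-1/459 - (18 + 16 - 48))*(-617) = (-1/459 - 1*(-14))*(-617) = (-1/459 + 14)*(-617) = (6425/459)*(-617) = -3964225/459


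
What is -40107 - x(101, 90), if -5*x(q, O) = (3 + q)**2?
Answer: -189719/5 ≈ -37944.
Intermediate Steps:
x(q, O) = -(3 + q)**2/5
-40107 - x(101, 90) = -40107 - (-1)*(3 + 101)**2/5 = -40107 - (-1)*104**2/5 = -40107 - (-1)*10816/5 = -40107 - 1*(-10816/5) = -40107 + 10816/5 = -189719/5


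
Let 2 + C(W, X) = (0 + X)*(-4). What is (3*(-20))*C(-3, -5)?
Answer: -1080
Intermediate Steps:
C(W, X) = -2 - 4*X (C(W, X) = -2 + (0 + X)*(-4) = -2 + X*(-4) = -2 - 4*X)
(3*(-20))*C(-3, -5) = (3*(-20))*(-2 - 4*(-5)) = -60*(-2 + 20) = -60*18 = -1080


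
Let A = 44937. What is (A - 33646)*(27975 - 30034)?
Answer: -23248169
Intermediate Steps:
(A - 33646)*(27975 - 30034) = (44937 - 33646)*(27975 - 30034) = 11291*(-2059) = -23248169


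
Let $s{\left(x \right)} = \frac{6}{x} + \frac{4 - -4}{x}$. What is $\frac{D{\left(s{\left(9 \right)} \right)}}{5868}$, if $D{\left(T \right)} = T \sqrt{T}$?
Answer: $\frac{7 \sqrt{14}}{79218} \approx 0.00033063$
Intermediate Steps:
$s{\left(x \right)} = \frac{14}{x}$ ($s{\left(x \right)} = \frac{6}{x} + \frac{4 + 4}{x} = \frac{6}{x} + \frac{8}{x} = \frac{14}{x}$)
$D{\left(T \right)} = T^{\frac{3}{2}}$
$\frac{D{\left(s{\left(9 \right)} \right)}}{5868} = \frac{\left(\frac{14}{9}\right)^{\frac{3}{2}}}{5868} = \left(14 \cdot \frac{1}{9}\right)^{\frac{3}{2}} \cdot \frac{1}{5868} = \left(\frac{14}{9}\right)^{\frac{3}{2}} \cdot \frac{1}{5868} = \frac{14 \sqrt{14}}{27} \cdot \frac{1}{5868} = \frac{7 \sqrt{14}}{79218}$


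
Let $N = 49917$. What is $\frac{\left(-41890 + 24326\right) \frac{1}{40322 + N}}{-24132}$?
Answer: $\frac{4391}{544411887} \approx 8.0656 \cdot 10^{-6}$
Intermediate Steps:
$\frac{\left(-41890 + 24326\right) \frac{1}{40322 + N}}{-24132} = \frac{\left(-41890 + 24326\right) \frac{1}{40322 + 49917}}{-24132} = - \frac{17564}{90239} \left(- \frac{1}{24132}\right) = \left(-17564\right) \frac{1}{90239} \left(- \frac{1}{24132}\right) = \left(- \frac{17564}{90239}\right) \left(- \frac{1}{24132}\right) = \frac{4391}{544411887}$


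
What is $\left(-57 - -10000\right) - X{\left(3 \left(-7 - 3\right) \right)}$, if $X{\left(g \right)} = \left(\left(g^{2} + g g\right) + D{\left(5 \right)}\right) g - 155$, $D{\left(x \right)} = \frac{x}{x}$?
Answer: $64128$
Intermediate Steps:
$D{\left(x \right)} = 1$
$X{\left(g \right)} = -155 + g \left(1 + 2 g^{2}\right)$ ($X{\left(g \right)} = \left(\left(g^{2} + g g\right) + 1\right) g - 155 = \left(\left(g^{2} + g^{2}\right) + 1\right) g - 155 = \left(2 g^{2} + 1\right) g - 155 = \left(1 + 2 g^{2}\right) g - 155 = g \left(1 + 2 g^{2}\right) - 155 = -155 + g \left(1 + 2 g^{2}\right)$)
$\left(-57 - -10000\right) - X{\left(3 \left(-7 - 3\right) \right)} = \left(-57 - -10000\right) - \left(-155 + 3 \left(-7 - 3\right) + 2 \left(3 \left(-7 - 3\right)\right)^{3}\right) = \left(-57 + 10000\right) - \left(-155 + 3 \left(-10\right) + 2 \left(3 \left(-10\right)\right)^{3}\right) = 9943 - \left(-155 - 30 + 2 \left(-30\right)^{3}\right) = 9943 - \left(-155 - 30 + 2 \left(-27000\right)\right) = 9943 - \left(-155 - 30 - 54000\right) = 9943 - -54185 = 9943 + 54185 = 64128$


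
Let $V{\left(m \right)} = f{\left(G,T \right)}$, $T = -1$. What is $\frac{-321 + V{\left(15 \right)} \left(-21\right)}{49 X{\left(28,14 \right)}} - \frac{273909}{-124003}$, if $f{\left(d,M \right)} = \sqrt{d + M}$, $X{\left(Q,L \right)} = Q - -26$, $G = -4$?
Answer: $\frac{228319417}{109370646} - \frac{i \sqrt{5}}{126} \approx 2.0876 - 0.017747 i$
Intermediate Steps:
$X{\left(Q,L \right)} = 26 + Q$ ($X{\left(Q,L \right)} = Q + 26 = 26 + Q$)
$f{\left(d,M \right)} = \sqrt{M + d}$
$V{\left(m \right)} = i \sqrt{5}$ ($V{\left(m \right)} = \sqrt{-1 - 4} = \sqrt{-5} = i \sqrt{5}$)
$\frac{-321 + V{\left(15 \right)} \left(-21\right)}{49 X{\left(28,14 \right)}} - \frac{273909}{-124003} = \frac{-321 + i \sqrt{5} \left(-21\right)}{49 \left(26 + 28\right)} - \frac{273909}{-124003} = \frac{-321 - 21 i \sqrt{5}}{49 \cdot 54} - - \frac{273909}{124003} = \frac{-321 - 21 i \sqrt{5}}{2646} + \frac{273909}{124003} = \left(-321 - 21 i \sqrt{5}\right) \frac{1}{2646} + \frac{273909}{124003} = \left(- \frac{107}{882} - \frac{i \sqrt{5}}{126}\right) + \frac{273909}{124003} = \frac{228319417}{109370646} - \frac{i \sqrt{5}}{126}$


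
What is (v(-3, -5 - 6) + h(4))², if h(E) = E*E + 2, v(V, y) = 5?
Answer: 529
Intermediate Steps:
h(E) = 2 + E² (h(E) = E² + 2 = 2 + E²)
(v(-3, -5 - 6) + h(4))² = (5 + (2 + 4²))² = (5 + (2 + 16))² = (5 + 18)² = 23² = 529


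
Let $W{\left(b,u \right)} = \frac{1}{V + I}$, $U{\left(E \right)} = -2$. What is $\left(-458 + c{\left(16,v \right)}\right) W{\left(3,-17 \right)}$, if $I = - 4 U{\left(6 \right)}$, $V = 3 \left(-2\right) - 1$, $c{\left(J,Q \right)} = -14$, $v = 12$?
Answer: $-472$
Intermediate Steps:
$V = -7$ ($V = -6 - 1 = -7$)
$I = 8$ ($I = - 4 \left(-2\right) = \left(-1\right) \left(-8\right) = 8$)
$W{\left(b,u \right)} = 1$ ($W{\left(b,u \right)} = \frac{1}{-7 + 8} = 1^{-1} = 1$)
$\left(-458 + c{\left(16,v \right)}\right) W{\left(3,-17 \right)} = \left(-458 - 14\right) 1 = \left(-472\right) 1 = -472$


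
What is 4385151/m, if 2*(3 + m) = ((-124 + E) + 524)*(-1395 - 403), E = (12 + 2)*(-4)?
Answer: -4385151/309259 ≈ -14.180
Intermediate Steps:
E = -56 (E = 14*(-4) = -56)
m = -309259 (m = -3 + (((-124 - 56) + 524)*(-1395 - 403))/2 = -3 + ((-180 + 524)*(-1798))/2 = -3 + (344*(-1798))/2 = -3 + (1/2)*(-618512) = -3 - 309256 = -309259)
4385151/m = 4385151/(-309259) = 4385151*(-1/309259) = -4385151/309259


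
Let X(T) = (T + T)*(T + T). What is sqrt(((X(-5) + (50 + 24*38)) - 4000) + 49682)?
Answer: 2*sqrt(11686) ≈ 216.20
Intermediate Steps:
X(T) = 4*T**2 (X(T) = (2*T)*(2*T) = 4*T**2)
sqrt(((X(-5) + (50 + 24*38)) - 4000) + 49682) = sqrt(((4*(-5)**2 + (50 + 24*38)) - 4000) + 49682) = sqrt(((4*25 + (50 + 912)) - 4000) + 49682) = sqrt(((100 + 962) - 4000) + 49682) = sqrt((1062 - 4000) + 49682) = sqrt(-2938 + 49682) = sqrt(46744) = 2*sqrt(11686)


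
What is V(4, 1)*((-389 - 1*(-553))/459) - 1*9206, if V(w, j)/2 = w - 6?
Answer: -4226210/459 ≈ -9207.4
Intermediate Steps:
V(w, j) = -12 + 2*w (V(w, j) = 2*(w - 6) = 2*(-6 + w) = -12 + 2*w)
V(4, 1)*((-389 - 1*(-553))/459) - 1*9206 = (-12 + 2*4)*((-389 - 1*(-553))/459) - 1*9206 = (-12 + 8)*((-389 + 553)*(1/459)) - 9206 = -656/459 - 9206 = -4226210/459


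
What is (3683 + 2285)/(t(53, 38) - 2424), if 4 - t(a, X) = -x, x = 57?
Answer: -5968/2363 ≈ -2.5256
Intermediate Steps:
t(a, X) = 61 (t(a, X) = 4 - (-1)*57 = 4 - 1*(-57) = 4 + 57 = 61)
(3683 + 2285)/(t(53, 38) - 2424) = (3683 + 2285)/(61 - 2424) = 5968/(-2363) = 5968*(-1/2363) = -5968/2363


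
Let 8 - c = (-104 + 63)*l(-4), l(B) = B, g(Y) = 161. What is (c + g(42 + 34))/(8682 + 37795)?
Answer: 5/46477 ≈ 0.00010758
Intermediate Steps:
c = -156 (c = 8 - (-104 + 63)*(-4) = 8 - (-41)*(-4) = 8 - 1*164 = 8 - 164 = -156)
(c + g(42 + 34))/(8682 + 37795) = (-156 + 161)/(8682 + 37795) = 5/46477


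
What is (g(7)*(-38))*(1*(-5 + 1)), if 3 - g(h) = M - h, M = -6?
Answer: 2432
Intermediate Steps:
g(h) = 9 + h (g(h) = 3 - (-6 - h) = 3 + (6 + h) = 9 + h)
(g(7)*(-38))*(1*(-5 + 1)) = ((9 + 7)*(-38))*(1*(-5 + 1)) = (16*(-38))*(1*(-4)) = -608*(-4) = 2432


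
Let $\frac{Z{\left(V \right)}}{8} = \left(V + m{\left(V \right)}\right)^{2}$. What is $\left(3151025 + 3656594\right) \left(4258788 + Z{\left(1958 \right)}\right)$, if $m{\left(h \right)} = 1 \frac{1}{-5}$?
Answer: $\frac{5943499791248292}{25} \approx 2.3774 \cdot 10^{14}$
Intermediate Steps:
$m{\left(h \right)} = - \frac{1}{5}$ ($m{\left(h \right)} = 1 \left(- \frac{1}{5}\right) = - \frac{1}{5}$)
$Z{\left(V \right)} = 8 \left(- \frac{1}{5} + V\right)^{2}$ ($Z{\left(V \right)} = 8 \left(V - \frac{1}{5}\right)^{2} = 8 \left(- \frac{1}{5} + V\right)^{2}$)
$\left(3151025 + 3656594\right) \left(4258788 + Z{\left(1958 \right)}\right) = \left(3151025 + 3656594\right) \left(4258788 + \frac{8 \left(-1 + 5 \cdot 1958\right)^{2}}{25}\right) = 6807619 \left(4258788 + \frac{8 \left(-1 + 9790\right)^{2}}{25}\right) = 6807619 \left(4258788 + \frac{8 \cdot 9789^{2}}{25}\right) = 6807619 \left(4258788 + \frac{8}{25} \cdot 95824521\right) = 6807619 \left(4258788 + \frac{766596168}{25}\right) = 6807619 \cdot \frac{873065868}{25} = \frac{5943499791248292}{25}$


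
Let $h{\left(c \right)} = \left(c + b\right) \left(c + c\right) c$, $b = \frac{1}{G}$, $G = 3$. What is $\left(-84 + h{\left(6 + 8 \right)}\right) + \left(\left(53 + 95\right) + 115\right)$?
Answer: $\frac{17393}{3} \approx 5797.7$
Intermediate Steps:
$b = \frac{1}{3} \approx 0.33333$
$h{\left(c \right)} = 2 c^{2} \left(\frac{1}{3} + c\right)$ ($h{\left(c \right)} = \left(c + \frac{1}{3}\right) \left(c + c\right) c = \left(\frac{1}{3} + c\right) 2 c c = 2 c \left(\frac{1}{3} + c\right) c = 2 c^{2} \left(\frac{1}{3} + c\right)$)
$\left(-84 + h{\left(6 + 8 \right)}\right) + \left(\left(53 + 95\right) + 115\right) = \left(-84 + \left(6 + 8\right)^{2} \left(\frac{2}{3} + 2 \left(6 + 8\right)\right)\right) + \left(\left(53 + 95\right) + 115\right) = \left(-84 + 14^{2} \left(\frac{2}{3} + 2 \cdot 14\right)\right) + \left(148 + 115\right) = \left(-84 + 196 \left(\frac{2}{3} + 28\right)\right) + 263 = \left(-84 + 196 \cdot \frac{86}{3}\right) + 263 = \left(-84 + \frac{16856}{3}\right) + 263 = \frac{16604}{3} + 263 = \frac{17393}{3}$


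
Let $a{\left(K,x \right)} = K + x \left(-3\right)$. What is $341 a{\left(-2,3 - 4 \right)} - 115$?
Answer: $226$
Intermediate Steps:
$a{\left(K,x \right)} = K - 3 x$
$341 a{\left(-2,3 - 4 \right)} - 115 = 341 \left(-2 - 3 \left(3 - 4\right)\right) - 115 = 341 \left(-2 - -3\right) - 115 = 341 \left(-2 + 3\right) - 115 = 341 \cdot 1 - 115 = 341 - 115 = 226$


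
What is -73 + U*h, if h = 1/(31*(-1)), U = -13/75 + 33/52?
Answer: -8827499/120900 ≈ -73.015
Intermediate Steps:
U = 1799/3900 (U = -13*1/75 + 33*(1/52) = -13/75 + 33/52 = 1799/3900 ≈ 0.46128)
h = -1/31 (h = 1/(-31) = -1/31 ≈ -0.032258)
-73 + U*h = -73 + (1799/3900)*(-1/31) = -73 - 1799/120900 = -8827499/120900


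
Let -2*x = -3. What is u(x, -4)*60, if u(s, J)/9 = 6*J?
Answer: -12960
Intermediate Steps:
x = 3/2 (x = -½*(-3) = 3/2 ≈ 1.5000)
u(s, J) = 54*J (u(s, J) = 9*(6*J) = 54*J)
u(x, -4)*60 = (54*(-4))*60 = -216*60 = -12960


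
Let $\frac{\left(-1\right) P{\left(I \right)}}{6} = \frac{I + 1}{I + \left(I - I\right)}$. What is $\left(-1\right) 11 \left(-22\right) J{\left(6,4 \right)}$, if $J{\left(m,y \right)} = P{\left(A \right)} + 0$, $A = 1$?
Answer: $-2904$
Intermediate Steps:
$P{\left(I \right)} = - \frac{6 \left(1 + I\right)}{I}$ ($P{\left(I \right)} = - 6 \frac{I + 1}{I + \left(I - I\right)} = - 6 \frac{1 + I}{I + 0} = - 6 \frac{1 + I}{I} = - \frac{6 \left(1 + I\right)}{I}$)
$J{\left(m,y \right)} = -12$ ($J{\left(m,y \right)} = \left(-6 - \frac{6}{1}\right) + 0 = \left(-6 - 6\right) + 0 = -12 + 0 = -12$)
$\left(-1\right) 11 \left(-22\right) J{\left(6,4 \right)} = \left(-1\right) 11 \left(-22\right) \left(-12\right) = \left(-11\right) \left(-22\right) \left(-12\right) = 242 \left(-12\right) = -2904$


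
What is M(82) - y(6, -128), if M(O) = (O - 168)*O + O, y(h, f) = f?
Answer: -6842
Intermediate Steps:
M(O) = O + O*(-168 + O) (M(O) = (-168 + O)*O + O = O*(-168 + O) + O = O + O*(-168 + O))
M(82) - y(6, -128) = 82*(-167 + 82) - 1*(-128) = 82*(-85) + 128 = -6970 + 128 = -6842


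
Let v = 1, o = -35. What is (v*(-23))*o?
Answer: 805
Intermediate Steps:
(v*(-23))*o = (1*(-23))*(-35) = -23*(-35) = 805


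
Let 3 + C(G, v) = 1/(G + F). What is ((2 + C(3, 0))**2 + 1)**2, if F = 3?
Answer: 3721/1296 ≈ 2.8711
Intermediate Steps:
C(G, v) = -3 + 1/(3 + G) (C(G, v) = -3 + 1/(G + 3) = -3 + 1/(3 + G))
((2 + C(3, 0))**2 + 1)**2 = ((2 + (-8 - 3*3)/(3 + 3))**2 + 1)**2 = ((2 + (-8 - 9)/6)**2 + 1)**2 = ((2 + (1/6)*(-17))**2 + 1)**2 = ((2 - 17/6)**2 + 1)**2 = ((-5/6)**2 + 1)**2 = (25/36 + 1)**2 = (61/36)**2 = 3721/1296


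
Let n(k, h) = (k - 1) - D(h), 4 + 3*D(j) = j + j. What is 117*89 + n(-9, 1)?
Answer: 31211/3 ≈ 10404.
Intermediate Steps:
D(j) = -4/3 + 2*j/3 (D(j) = -4/3 + (j + j)/3 = -4/3 + (2*j)/3 = -4/3 + 2*j/3)
n(k, h) = 1/3 + k - 2*h/3 (n(k, h) = (k - 1) - (-4/3 + 2*h/3) = (-1 + k) + (4/3 - 2*h/3) = 1/3 + k - 2*h/3)
117*89 + n(-9, 1) = 117*89 + (1/3 - 9 - 2/3*1) = 10413 + (1/3 - 9 - 2/3) = 10413 - 28/3 = 31211/3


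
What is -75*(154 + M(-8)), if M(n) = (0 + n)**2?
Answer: -16350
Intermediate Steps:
M(n) = n**2
-75*(154 + M(-8)) = -75*(154 + (-8)**2) = -75*(154 + 64) = -75*218 = -16350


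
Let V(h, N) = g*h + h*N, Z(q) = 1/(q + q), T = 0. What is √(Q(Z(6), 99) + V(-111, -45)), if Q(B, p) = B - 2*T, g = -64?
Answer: √435567/6 ≈ 110.00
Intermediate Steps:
Z(q) = 1/(2*q)
V(h, N) = -64*h + N*h (V(h, N) = -64*h + h*N = -64*h + N*h)
Q(B, p) = B (Q(B, p) = B - 2*0 = B + 0 = B)
√(Q(Z(6), 99) + V(-111, -45)) = √((½)/6 - 111*(-64 - 45)) = √((½)*(⅙) - 111*(-109)) = √(1/12 + 12099) = √(145189/12) = √435567/6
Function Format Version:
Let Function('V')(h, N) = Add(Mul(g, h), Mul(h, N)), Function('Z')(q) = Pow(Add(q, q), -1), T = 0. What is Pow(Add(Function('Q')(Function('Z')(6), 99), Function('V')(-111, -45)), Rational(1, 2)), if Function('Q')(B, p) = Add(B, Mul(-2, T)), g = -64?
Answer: Mul(Rational(1, 6), Pow(435567, Rational(1, 2))) ≈ 110.00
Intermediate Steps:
Function('Z')(q) = Mul(Rational(1, 2), Pow(q, -1)) (Function('Z')(q) = Pow(Mul(2, q), -1) = Mul(Rational(1, 2), Pow(q, -1)))
Function('V')(h, N) = Add(Mul(-64, h), Mul(N, h)) (Function('V')(h, N) = Add(Mul(-64, h), Mul(h, N)) = Add(Mul(-64, h), Mul(N, h)))
Function('Q')(B, p) = B (Function('Q')(B, p) = Add(B, Mul(-2, 0)) = Add(B, 0) = B)
Pow(Add(Function('Q')(Function('Z')(6), 99), Function('V')(-111, -45)), Rational(1, 2)) = Pow(Add(Mul(Rational(1, 2), Pow(6, -1)), Mul(-111, Add(-64, -45))), Rational(1, 2)) = Pow(Add(Mul(Rational(1, 2), Rational(1, 6)), Mul(-111, -109)), Rational(1, 2)) = Pow(Add(Rational(1, 12), 12099), Rational(1, 2)) = Pow(Rational(145189, 12), Rational(1, 2)) = Mul(Rational(1, 6), Pow(435567, Rational(1, 2)))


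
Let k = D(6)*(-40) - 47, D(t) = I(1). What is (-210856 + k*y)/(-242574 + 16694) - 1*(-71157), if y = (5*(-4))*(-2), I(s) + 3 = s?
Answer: 2009144087/28235 ≈ 71158.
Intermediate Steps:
I(s) = -3 + s
D(t) = -2 (D(t) = -3 + 1 = -2)
k = 33 (k = -2*(-40) - 47 = 80 - 47 = 33)
y = 40 (y = -20*(-2) = 40)
(-210856 + k*y)/(-242574 + 16694) - 1*(-71157) = (-210856 + 33*40)/(-242574 + 16694) - 1*(-71157) = (-210856 + 1320)/(-225880) + 71157 = -209536*(-1/225880) + 71157 = 26192/28235 + 71157 = 2009144087/28235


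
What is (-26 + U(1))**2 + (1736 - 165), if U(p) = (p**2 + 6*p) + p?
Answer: 1895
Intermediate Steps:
U(p) = p**2 + 7*p
(-26 + U(1))**2 + (1736 - 165) = (-26 + 1*(7 + 1))**2 + (1736 - 165) = (-26 + 1*8)**2 + 1571 = (-26 + 8)**2 + 1571 = (-18)**2 + 1571 = 324 + 1571 = 1895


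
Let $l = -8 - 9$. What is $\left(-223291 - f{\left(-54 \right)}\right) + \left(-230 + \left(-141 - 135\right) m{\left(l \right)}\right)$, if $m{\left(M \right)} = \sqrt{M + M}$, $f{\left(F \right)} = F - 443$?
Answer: $-223024 - 276 i \sqrt{34} \approx -2.2302 \cdot 10^{5} - 1609.3 i$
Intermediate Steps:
$f{\left(F \right)} = -443 + F$
$l = -17$ ($l = -8 - 9 = -17$)
$m{\left(M \right)} = \sqrt{2} \sqrt{M}$ ($m{\left(M \right)} = \sqrt{2 M} = \sqrt{2} \sqrt{M}$)
$\left(-223291 - f{\left(-54 \right)}\right) + \left(-230 + \left(-141 - 135\right) m{\left(l \right)}\right) = \left(-223291 - \left(-443 - 54\right)\right) - \left(230 - \left(-141 - 135\right) \sqrt{2} \sqrt{-17}\right) = \left(-223291 - -497\right) - \left(230 + 276 \sqrt{2} i \sqrt{17}\right) = \left(-223291 + 497\right) - \left(230 + 276 i \sqrt{34}\right) = -222794 - \left(230 + 276 i \sqrt{34}\right) = -223024 - 276 i \sqrt{34}$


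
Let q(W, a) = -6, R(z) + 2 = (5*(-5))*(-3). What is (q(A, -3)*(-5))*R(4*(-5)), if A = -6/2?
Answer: 2190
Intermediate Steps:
R(z) = 73 (R(z) = -2 + (5*(-5))*(-3) = -2 - 25*(-3) = -2 + 75 = 73)
A = -3 (A = -6*½ = -3)
(q(A, -3)*(-5))*R(4*(-5)) = -6*(-5)*73 = 30*73 = 2190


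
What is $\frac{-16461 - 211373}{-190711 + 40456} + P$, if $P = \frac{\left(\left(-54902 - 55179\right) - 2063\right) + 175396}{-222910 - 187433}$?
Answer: $\frac{27995385934}{20552029155} \approx 1.3622$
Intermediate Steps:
$P = - \frac{21084}{136781}$ ($P = \frac{\left(-110081 - 2063\right) + 175396}{-410343} = \left(-112144 + 175396\right) \left(- \frac{1}{410343}\right) = 63252 \left(- \frac{1}{410343}\right) = - \frac{21084}{136781} \approx -0.15414$)
$\frac{-16461 - 211373}{-190711 + 40456} + P = \frac{-16461 - 211373}{-190711 + 40456} - \frac{21084}{136781} = - \frac{227834}{-150255} - \frac{21084}{136781} = \left(-227834\right) \left(- \frac{1}{150255}\right) - \frac{21084}{136781} = \frac{227834}{150255} - \frac{21084}{136781} = \frac{27995385934}{20552029155}$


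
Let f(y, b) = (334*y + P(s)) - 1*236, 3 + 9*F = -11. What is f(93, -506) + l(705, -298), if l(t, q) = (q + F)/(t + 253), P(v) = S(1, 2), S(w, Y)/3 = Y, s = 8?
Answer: 132915404/4311 ≈ 30832.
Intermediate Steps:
F = -14/9 (F = -⅓ + (⅑)*(-11) = -⅓ - 11/9 = -14/9 ≈ -1.5556)
S(w, Y) = 3*Y
P(v) = 6 (P(v) = 3*2 = 6)
l(t, q) = (-14/9 + q)/(253 + t) (l(t, q) = (q - 14/9)/(t + 253) = (-14/9 + q)/(253 + t))
f(y, b) = -230 + 334*y (f(y, b) = (334*y + 6) - 1*236 = (6 + 334*y) - 236 = -230 + 334*y)
f(93, -506) + l(705, -298) = (-230 + 334*93) + (-14/9 - 298)/(253 + 705) = (-230 + 31062) - 2696/9/958 = 30832 + (1/958)*(-2696/9) = 30832 - 1348/4311 = 132915404/4311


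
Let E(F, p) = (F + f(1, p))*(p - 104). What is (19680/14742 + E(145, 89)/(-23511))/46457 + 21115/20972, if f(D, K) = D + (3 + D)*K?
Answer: 2698451265480065/2680081332112548 ≈ 1.0069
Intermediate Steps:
f(D, K) = D + K*(3 + D)
E(F, p) = (-104 + p)*(1 + F + 4*p) (E(F, p) = (F + (1 + 3*p + 1*p))*(p - 104) = (F + (1 + 3*p + p))*(-104 + p) = (F + (1 + 4*p))*(-104 + p) = (1 + F + 4*p)*(-104 + p) = (-104 + p)*(1 + F + 4*p))
(19680/14742 + E(145, 89)/(-23511))/46457 + 21115/20972 = (19680/14742 + (-104 - 415*89 - 104*145 + 4*89² + 145*89)/(-23511))/46457 + 21115/20972 = (19680*(1/14742) + (-104 - 36935 - 15080 + 4*7921 + 12905)*(-1/23511))*(1/46457) + 21115*(1/20972) = (3280/2457 + (-104 - 36935 - 15080 + 31684 + 12905)*(-1/23511))*(1/46457) + 21115/20972 = (3280/2457 - 7530*(-1/23511))*(1/46457) + 21115/20972 = (3280/2457 + 2510/7837)*(1/46457) + 21115/20972 = (31872430/19255509)*(1/46457) + 21115/20972 = 31872430/894553181613 + 21115/20972 = 2698451265480065/2680081332112548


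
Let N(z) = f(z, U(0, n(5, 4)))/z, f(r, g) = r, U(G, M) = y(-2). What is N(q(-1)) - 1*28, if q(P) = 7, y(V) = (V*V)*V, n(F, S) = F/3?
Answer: -27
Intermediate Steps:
n(F, S) = F/3 (n(F, S) = F*(1/3) = F/3)
y(V) = V**3 (y(V) = V**2*V = V**3)
U(G, M) = -8 (U(G, M) = (-2)**3 = -8)
N(z) = 1 (N(z) = z/z = 1)
N(q(-1)) - 1*28 = 1 - 1*28 = 1 - 28 = -27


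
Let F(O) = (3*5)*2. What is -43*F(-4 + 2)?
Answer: -1290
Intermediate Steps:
F(O) = 30 (F(O) = 15*2 = 30)
-43*F(-4 + 2) = -43*30 = -1290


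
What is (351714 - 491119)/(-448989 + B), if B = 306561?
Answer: 139405/142428 ≈ 0.97878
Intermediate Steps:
(351714 - 491119)/(-448989 + B) = (351714 - 491119)/(-448989 + 306561) = -139405/(-142428) = -139405*(-1/142428) = 139405/142428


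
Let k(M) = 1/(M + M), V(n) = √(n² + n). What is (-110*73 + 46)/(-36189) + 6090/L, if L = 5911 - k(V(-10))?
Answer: 569408972166656/455198688348651 + 36540*√10/12578371559 ≈ 1.2509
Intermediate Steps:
V(n) = √(n + n²)
k(M) = 1/(2*M)
L = 5911 - √10/60 (L = 5911 - 1/(2*(√(-10*(1 - 10)))) = 5911 - 1/(2*(√(-10*(-9)))) = 5911 - 1/(2*(√90)) = 5911 - 1/(2*(3*√10)) = 5911 - √10/30/2 = 5911 - √10/60 ≈ 5910.9)
(-110*73 + 46)/(-36189) + 6090/L = (-110*73 + 46)/(-36189) + 6090/(5911 - √10/60) = (-8030 + 46)*(-1/36189) + 6090/(5911 - √10/60) = -7984*(-1/36189) + 6090/(5911 - √10/60) = 7984/36189 + 6090/(5911 - √10/60)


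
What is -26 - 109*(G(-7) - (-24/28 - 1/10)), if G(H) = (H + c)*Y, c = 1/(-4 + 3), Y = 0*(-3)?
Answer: -9123/70 ≈ -130.33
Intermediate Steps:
Y = 0
c = -1 (c = 1/(-1) = -1)
G(H) = 0 (G(H) = (H - 1)*0 = (-1 + H)*0 = 0)
-26 - 109*(G(-7) - (-24/28 - 1/10)) = -26 - 109*(0 - (-24/28 - 1/10)) = -26 - 109*(0 - (-24*1/28 - 1*1/10)) = -26 - 109*(0 - (-6/7 - 1/10)) = -26 - 109*(0 - 1*(-67/70)) = -26 - 109*(0 + 67/70) = -26 - 109*67/70 = -26 - 7303/70 = -9123/70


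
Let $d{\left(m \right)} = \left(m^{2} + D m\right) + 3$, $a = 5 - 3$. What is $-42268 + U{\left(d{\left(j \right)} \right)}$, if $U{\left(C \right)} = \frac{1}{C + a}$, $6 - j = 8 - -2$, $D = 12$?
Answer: $- \frac{1141237}{27} \approx -42268.0$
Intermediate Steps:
$j = -4$ ($j = 6 - \left(8 - -2\right) = 6 - \left(8 + 2\right) = 6 - 10 = -4$)
$a = 2$
$d{\left(m \right)} = 3 + m^{2} + 12 m$ ($d{\left(m \right)} = \left(m^{2} + 12 m\right) + 3 = 3 + m^{2} + 12 m$)
$U{\left(C \right)} = \frac{1}{2 + C}$ ($U{\left(C \right)} = \frac{1}{C + 2} = \frac{1}{2 + C}$)
$-42268 + U{\left(d{\left(j \right)} \right)} = -42268 + \frac{1}{2 + \left(3 + \left(-4\right)^{2} + 12 \left(-4\right)\right)} = -42268 + \frac{1}{2 + \left(3 + 16 - 48\right)} = -42268 + \frac{1}{2 - 29} = -42268 + \frac{1}{-27} = -42268 - \frac{1}{27} = - \frac{1141237}{27}$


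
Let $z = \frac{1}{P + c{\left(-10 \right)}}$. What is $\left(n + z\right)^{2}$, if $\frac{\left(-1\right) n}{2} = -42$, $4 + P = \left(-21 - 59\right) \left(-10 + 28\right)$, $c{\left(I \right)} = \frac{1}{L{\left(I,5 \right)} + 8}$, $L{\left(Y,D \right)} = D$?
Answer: $\frac{2486143716001}{352350441} \approx 7055.9$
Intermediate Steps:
$c{\left(I \right)} = \frac{1}{13}$ ($c{\left(I \right)} = \frac{1}{5 + 8} = \frac{1}{13}$)
$P = -1444$ ($P = -4 + \left(-21 - 59\right) \left(-10 + 28\right) = -4 - 1440 = -1444$)
$n = 84$ ($n = \left(-2\right) \left(-42\right) = 84$)
$z = - \frac{13}{18771}$ ($z = \frac{1}{-1444 + \frac{1}{13}} = \frac{1}{- \frac{18771}{13}} = - \frac{13}{18771} \approx -0.00069256$)
$\left(n + z\right)^{2} = \left(84 - \frac{13}{18771}\right)^{2} = \left(\frac{1576751}{18771}\right)^{2} = \frac{2486143716001}{352350441}$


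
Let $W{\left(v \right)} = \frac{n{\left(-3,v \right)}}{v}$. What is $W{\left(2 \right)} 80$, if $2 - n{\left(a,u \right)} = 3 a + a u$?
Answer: $680$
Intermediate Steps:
$n{\left(a,u \right)} = 2 - 3 a - a u$ ($n{\left(a,u \right)} = 2 - \left(3 a + a u\right) = 2 - 3 a - a u$)
$W{\left(v \right)} = \frac{11 + 3 v}{v}$ ($W{\left(v \right)} = \frac{2 - -9 - - 3 v}{v} = \frac{2 + 9 + 3 v}{v} = \frac{11 + 3 v}{v}$)
$W{\left(2 \right)} 80 = \left(3 + \frac{11}{2}\right) 80 = \frac{17}{2} \cdot 80 = 680$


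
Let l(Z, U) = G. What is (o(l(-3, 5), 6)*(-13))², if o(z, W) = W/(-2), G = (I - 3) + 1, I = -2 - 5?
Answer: 1521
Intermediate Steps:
I = -7
G = -9 (G = (-7 - 3) + 1 = -10 + 1 = -9)
l(Z, U) = -9
o(z, W) = -W/2 (o(z, W) = W*(-½) = -W/2)
(o(l(-3, 5), 6)*(-13))² = (-½*6*(-13))² = (-3*(-13))² = 39² = 1521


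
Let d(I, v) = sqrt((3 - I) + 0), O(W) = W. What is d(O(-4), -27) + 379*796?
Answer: 301684 + sqrt(7) ≈ 3.0169e+5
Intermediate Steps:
d(I, v) = sqrt(3 - I)
d(O(-4), -27) + 379*796 = sqrt(3 - 1*(-4)) + 379*796 = sqrt(3 + 4) + 301684 = sqrt(7) + 301684 = 301684 + sqrt(7)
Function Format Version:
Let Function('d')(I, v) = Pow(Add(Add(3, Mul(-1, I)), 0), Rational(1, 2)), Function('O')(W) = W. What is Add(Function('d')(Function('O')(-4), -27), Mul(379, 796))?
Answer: Add(301684, Pow(7, Rational(1, 2))) ≈ 3.0169e+5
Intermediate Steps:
Function('d')(I, v) = Pow(Add(3, Mul(-1, I)), Rational(1, 2))
Add(Function('d')(Function('O')(-4), -27), Mul(379, 796)) = Add(Pow(Add(3, Mul(-1, -4)), Rational(1, 2)), Mul(379, 796)) = Add(Pow(Add(3, 4), Rational(1, 2)), 301684) = Add(Pow(7, Rational(1, 2)), 301684) = Add(301684, Pow(7, Rational(1, 2)))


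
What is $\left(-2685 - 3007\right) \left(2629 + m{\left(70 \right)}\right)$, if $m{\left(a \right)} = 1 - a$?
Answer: $-14571520$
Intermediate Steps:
$\left(-2685 - 3007\right) \left(2629 + m{\left(70 \right)}\right) = \left(-2685 - 3007\right) \left(2629 + \left(1 - 70\right)\right) = - 5692 \left(2629 + \left(1 - 70\right)\right) = - 5692 \left(2629 - 69\right) = \left(-5692\right) 2560 = -14571520$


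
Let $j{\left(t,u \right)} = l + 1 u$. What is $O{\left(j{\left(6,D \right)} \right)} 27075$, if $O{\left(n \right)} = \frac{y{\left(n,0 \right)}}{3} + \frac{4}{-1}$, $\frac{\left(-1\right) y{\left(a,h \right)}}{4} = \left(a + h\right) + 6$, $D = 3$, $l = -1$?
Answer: $-397100$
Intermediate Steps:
$y{\left(a,h \right)} = -24 - 4 a - 4 h$ ($y{\left(a,h \right)} = - 4 \left(\left(a + h\right) + 6\right) = - 4 \left(6 + a + h\right) = -24 - 4 a - 4 h$)
$j{\left(t,u \right)} = -1 + u$ ($j{\left(t,u \right)} = -1 + 1 u = -1 + u$)
$O{\left(n \right)} = -12 - \frac{4 n}{3}$ ($O{\left(n \right)} = \frac{-24 - 4 n - 0}{3} + \frac{4}{-1} = \left(-24 - 4 n + 0\right) \frac{1}{3} + 4 \left(-1\right) = \left(-24 - 4 n\right) \frac{1}{3} - 4 = \left(-8 - \frac{4 n}{3}\right) - 4 = -12 - \frac{4 n}{3}$)
$O{\left(j{\left(6,D \right)} \right)} 27075 = \left(-12 - \frac{4 \left(-1 + 3\right)}{3}\right) 27075 = \left(-12 - \frac{8}{3}\right) 27075 = \left(- \frac{44}{3}\right) 27075 = -397100$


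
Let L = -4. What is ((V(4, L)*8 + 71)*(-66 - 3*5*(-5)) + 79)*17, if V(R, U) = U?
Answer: 7310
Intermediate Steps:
((V(4, L)*8 + 71)*(-66 - 3*5*(-5)) + 79)*17 = ((-4*8 + 71)*(-66 - 3*5*(-5)) + 79)*17 = ((-32 + 71)*(-66 - 15*(-5)) + 79)*17 = (39*(-66 + 75) + 79)*17 = (39*9 + 79)*17 = (351 + 79)*17 = 430*17 = 7310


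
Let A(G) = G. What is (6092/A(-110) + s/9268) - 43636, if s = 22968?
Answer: -5567495432/127435 ≈ -43689.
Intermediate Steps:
(6092/A(-110) + s/9268) - 43636 = (6092/(-110) + 22968/9268) - 43636 = (6092*(-1/110) + 22968*(1/9268)) - 43636 = (-3046/55 + 5742/2317) - 43636 = -6741772/127435 - 43636 = -5567495432/127435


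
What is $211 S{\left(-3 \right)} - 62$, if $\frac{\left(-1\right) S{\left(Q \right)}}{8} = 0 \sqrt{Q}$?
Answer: $-62$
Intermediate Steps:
$S{\left(Q \right)} = 0$ ($S{\left(Q \right)} = - 8 \cdot 0 \sqrt{Q} = \left(-8\right) 0 = 0$)
$211 S{\left(-3 \right)} - 62 = 211 \cdot 0 - 62 = 0 - 62 = -62$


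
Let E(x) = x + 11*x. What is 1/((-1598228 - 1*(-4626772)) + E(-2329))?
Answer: 1/3000596 ≈ 3.3327e-7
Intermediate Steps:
E(x) = 12*x
1/((-1598228 - 1*(-4626772)) + E(-2329)) = 1/((-1598228 - 1*(-4626772)) + 12*(-2329)) = 1/((-1598228 + 4626772) - 27948) = 1/(3028544 - 27948) = 1/3000596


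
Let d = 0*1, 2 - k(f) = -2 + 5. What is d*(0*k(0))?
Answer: 0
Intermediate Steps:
k(f) = -1 (k(f) = 2 - (-2 + 5) = 2 - 1*3 = 2 - 3 = -1)
d = 0
d*(0*k(0)) = 0*(0*(-1)) = 0*0 = 0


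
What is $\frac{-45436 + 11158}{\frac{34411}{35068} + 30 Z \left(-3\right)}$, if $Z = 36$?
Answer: $\frac{1202060904}{113585909} \approx 10.583$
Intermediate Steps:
$\frac{-45436 + 11158}{\frac{34411}{35068} + 30 Z \left(-3\right)} = \frac{-45436 + 11158}{\frac{34411}{35068} + 30 \cdot 36 \left(-3\right)} = - \frac{34278}{34411 \cdot \frac{1}{35068} + 1080 \left(-3\right)} = - \frac{34278}{\frac{34411}{35068} - 3240} = - \frac{34278}{- \frac{113585909}{35068}} = \left(-34278\right) \left(- \frac{35068}{113585909}\right) = \frac{1202060904}{113585909}$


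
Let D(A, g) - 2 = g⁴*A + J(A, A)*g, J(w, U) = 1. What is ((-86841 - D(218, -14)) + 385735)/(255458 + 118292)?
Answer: -310607/14375 ≈ -21.607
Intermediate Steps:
D(A, g) = 2 + g + A*g⁴ (D(A, g) = 2 + (g⁴*A + 1*g) = 2 + (A*g⁴ + g) = 2 + (g + A*g⁴) = 2 + g + A*g⁴)
((-86841 - D(218, -14)) + 385735)/(255458 + 118292) = ((-86841 - (2 - 14 + 218*(-14)⁴)) + 385735)/(255458 + 118292) = ((-86841 - (2 - 14 + 218*38416)) + 385735)/373750 = ((-86841 - (2 - 14 + 8374688)) + 385735)*(1/373750) = ((-86841 - 1*8374676) + 385735)*(1/373750) = ((-86841 - 8374676) + 385735)*(1/373750) = (-8461517 + 385735)*(1/373750) = -8075782*1/373750 = -310607/14375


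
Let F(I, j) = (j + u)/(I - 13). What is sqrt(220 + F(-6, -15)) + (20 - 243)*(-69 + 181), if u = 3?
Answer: -24976 + 4*sqrt(4978)/19 ≈ -24961.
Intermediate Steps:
F(I, j) = (3 + j)/(-13 + I) (F(I, j) = (j + 3)/(I - 13) = (3 + j)/(-13 + I))
sqrt(220 + F(-6, -15)) + (20 - 243)*(-69 + 181) = sqrt(220 + (3 - 15)/(-13 - 6)) + (20 - 243)*(-69 + 181) = sqrt(220 - 12/(-19)) - 223*112 = sqrt(220 - 1/19*(-12)) - 24976 = sqrt(220 + 12/19) - 24976 = sqrt(4192/19) - 24976 = 4*sqrt(4978)/19 - 24976 = -24976 + 4*sqrt(4978)/19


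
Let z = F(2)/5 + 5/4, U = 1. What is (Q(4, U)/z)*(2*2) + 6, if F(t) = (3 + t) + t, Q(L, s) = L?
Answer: 638/53 ≈ 12.038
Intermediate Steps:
F(t) = 3 + 2*t
z = 53/20 (z = (3 + 2*2)/5 + 5/4 = (3 + 4)*(⅕) + 5*(¼) = 7*(⅕) + 5/4 = 7/5 + 5/4 = 53/20 ≈ 2.6500)
(Q(4, U)/z)*(2*2) + 6 = (4/(53/20))*(2*2) + 6 = (4*(20/53))*4 + 6 = (80/53)*4 + 6 = 320/53 + 6 = 638/53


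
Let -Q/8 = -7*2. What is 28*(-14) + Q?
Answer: -280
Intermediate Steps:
Q = 112 (Q = -(-56)*2 = -8*(-14) = 112)
28*(-14) + Q = 28*(-14) + 112 = -392 + 112 = -280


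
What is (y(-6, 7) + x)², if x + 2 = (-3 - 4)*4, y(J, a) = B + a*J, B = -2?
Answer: 5476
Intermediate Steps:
y(J, a) = -2 + J*a (y(J, a) = -2 + a*J = -2 + J*a)
x = -30 (x = -2 + (-3 - 4)*4 = -2 - 7*4 = -2 - 28 = -30)
(y(-6, 7) + x)² = ((-2 - 6*7) - 30)² = ((-2 - 42) - 30)² = (-44 - 30)² = (-74)² = 5476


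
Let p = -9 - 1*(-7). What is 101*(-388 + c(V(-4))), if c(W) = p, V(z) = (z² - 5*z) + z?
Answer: -39390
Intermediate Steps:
V(z) = z² - 4*z
p = -2 (p = -9 + 7 = -2)
c(W) = -2
101*(-388 + c(V(-4))) = 101*(-388 - 2) = 101*(-390) = -39390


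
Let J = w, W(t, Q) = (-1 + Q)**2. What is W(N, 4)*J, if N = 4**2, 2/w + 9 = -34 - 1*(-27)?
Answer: -9/8 ≈ -1.1250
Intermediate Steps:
w = -1/8 (w = 2/(-9 + (-34 - 1*(-27))) = 2/(-9 + (-34 + 27)) = 2/(-9 - 7) = 2/(-16) = 2*(-1/16) = -1/8 ≈ -0.12500)
N = 16
J = -1/8 ≈ -0.12500
W(N, 4)*J = (-1 + 4)**2*(-1/8) = 3**2*(-1/8) = 9*(-1/8) = -9/8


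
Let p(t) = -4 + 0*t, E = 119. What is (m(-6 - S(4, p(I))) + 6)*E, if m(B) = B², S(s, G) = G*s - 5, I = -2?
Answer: 27489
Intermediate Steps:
p(t) = -4 (p(t) = -4 + 0 = -4)
S(s, G) = -5 + G*s
(m(-6 - S(4, p(I))) + 6)*E = ((-6 - (-5 - 4*4))² + 6)*119 = ((-6 - (-5 - 16))² + 6)*119 = ((-6 - 1*(-21))² + 6)*119 = ((-6 + 21)² + 6)*119 = (15² + 6)*119 = (225 + 6)*119 = 231*119 = 27489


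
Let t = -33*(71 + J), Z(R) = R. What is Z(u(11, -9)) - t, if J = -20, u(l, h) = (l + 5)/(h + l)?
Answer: 1691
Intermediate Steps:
u(l, h) = (5 + l)/(h + l)
t = -1683 (t = -33*(71 - 20) = -33*51 = -1683)
Z(u(11, -9)) - t = (5 + 11)/(-9 + 11) - 1*(-1683) = 16/2 + 1683 = (½)*16 + 1683 = 8 + 1683 = 1691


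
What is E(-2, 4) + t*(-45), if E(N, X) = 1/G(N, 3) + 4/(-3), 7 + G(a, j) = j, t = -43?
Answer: 23201/12 ≈ 1933.4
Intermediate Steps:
G(a, j) = -7 + j
E(N, X) = -19/12 (E(N, X) = 1/(-7 + 3) + 4/(-3) = 1/(-4) + 4*(-1/3) = 1*(-1/4) - 4/3 = -1/4 - 4/3 = -19/12)
E(-2, 4) + t*(-45) = -19/12 - 43*(-45) = -19/12 + 1935 = 23201/12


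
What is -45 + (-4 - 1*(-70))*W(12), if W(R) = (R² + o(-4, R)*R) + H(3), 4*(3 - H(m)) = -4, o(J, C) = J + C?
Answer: 16059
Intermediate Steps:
o(J, C) = C + J
H(m) = 4 (H(m) = 3 - ¼*(-4) = 3 + 1 = 4)
W(R) = 4 + R² + R*(-4 + R) (W(R) = (R² + (R - 4)*R) + 4 = (R² + (-4 + R)*R) + 4 = (R² + R*(-4 + R)) + 4 = 4 + R² + R*(-4 + R))
-45 + (-4 - 1*(-70))*W(12) = -45 + (-4 - 1*(-70))*(4 + 12² + 12*(-4 + 12)) = -45 + (-4 + 70)*(4 + 144 + 12*8) = -45 + 66*(4 + 144 + 96) = -45 + 66*244 = -45 + 16104 = 16059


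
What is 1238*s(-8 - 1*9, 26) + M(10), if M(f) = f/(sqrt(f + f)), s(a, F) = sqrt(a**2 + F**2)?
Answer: sqrt(5) + 1238*sqrt(965) ≈ 38460.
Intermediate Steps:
s(a, F) = sqrt(F**2 + a**2)
M(f) = sqrt(2)*sqrt(f)/2 (M(f) = f/(sqrt(2*f)) = f/((sqrt(2)*sqrt(f))) = f*(sqrt(2)/(2*sqrt(f))) = sqrt(2)*sqrt(f)/2)
1238*s(-8 - 1*9, 26) + M(10) = 1238*sqrt(26**2 + (-8 - 1*9)**2) + sqrt(2)*sqrt(10)/2 = 1238*sqrt(676 + (-8 - 9)**2) + sqrt(5) = 1238*sqrt(676 + (-17)**2) + sqrt(5) = 1238*sqrt(676 + 289) + sqrt(5) = 1238*sqrt(965) + sqrt(5) = sqrt(5) + 1238*sqrt(965)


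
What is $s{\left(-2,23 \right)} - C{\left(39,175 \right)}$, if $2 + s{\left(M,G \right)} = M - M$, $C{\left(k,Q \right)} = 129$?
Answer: $-131$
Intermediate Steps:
$s{\left(M,G \right)} = -2$ ($s{\left(M,G \right)} = -2 + \left(M - M\right) = -2 + 0 = -2$)
$s{\left(-2,23 \right)} - C{\left(39,175 \right)} = -2 - 129 = -131$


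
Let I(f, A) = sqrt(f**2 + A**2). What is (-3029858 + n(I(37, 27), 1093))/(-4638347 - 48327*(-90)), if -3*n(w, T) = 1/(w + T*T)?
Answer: 12972514859393014771/1237015092994756353 - sqrt(2098)/1237015092994756353 ≈ 10.487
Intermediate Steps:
I(f, A) = sqrt(A**2 + f**2)
n(w, T) = -1/(3*(w + T**2)) (n(w, T) = -1/(3*(w + T*T)) = -1/(3*(w + T**2)))
(-3029858 + n(I(37, 27), 1093))/(-4638347 - 48327*(-90)) = (-3029858 - 1/(3*sqrt(27**2 + 37**2) + 3*1093**2))/(-4638347 - 48327*(-90)) = (-3029858 - 1/(3*sqrt(729 + 1369) + 3*1194649))/(-4638347 + 4349430) = (-3029858 - 1/(3*sqrt(2098) + 3583947))/(-288917) = (-3029858 - 1/(3583947 + 3*sqrt(2098)))*(-1/288917) = 3029858/288917 + 1/(288917*(3583947 + 3*sqrt(2098)))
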